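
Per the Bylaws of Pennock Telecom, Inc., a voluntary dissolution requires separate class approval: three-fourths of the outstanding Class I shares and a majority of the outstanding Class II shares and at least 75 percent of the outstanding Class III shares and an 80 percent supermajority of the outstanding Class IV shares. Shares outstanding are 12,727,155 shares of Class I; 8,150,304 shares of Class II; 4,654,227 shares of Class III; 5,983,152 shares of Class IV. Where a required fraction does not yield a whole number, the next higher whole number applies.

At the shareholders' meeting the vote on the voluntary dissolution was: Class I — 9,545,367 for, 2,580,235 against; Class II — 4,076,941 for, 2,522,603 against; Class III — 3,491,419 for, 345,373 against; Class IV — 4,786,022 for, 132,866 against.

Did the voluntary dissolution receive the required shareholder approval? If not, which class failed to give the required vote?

Not approved — the Class IV shares did not give the required vote.

Class I: 3/4 of 12727155 = 9545366.25, rounded up to 9545367; 9,545,367 required, 9,545,367 in favor — approved.
Class II: a majority of 8150304 is 4075153; 4,075,153 required, 4,076,941 in favor — approved.
Class III: 3/4 of 4654227 = 3490670.25, rounded up to 3490671; 3,490,671 required, 3,491,419 in favor — approved.
Class IV: 4/5 of 5983152 = 4786521.60, rounded up to 4786522; 4,786,522 required, 4,786,022 in favor — not approved.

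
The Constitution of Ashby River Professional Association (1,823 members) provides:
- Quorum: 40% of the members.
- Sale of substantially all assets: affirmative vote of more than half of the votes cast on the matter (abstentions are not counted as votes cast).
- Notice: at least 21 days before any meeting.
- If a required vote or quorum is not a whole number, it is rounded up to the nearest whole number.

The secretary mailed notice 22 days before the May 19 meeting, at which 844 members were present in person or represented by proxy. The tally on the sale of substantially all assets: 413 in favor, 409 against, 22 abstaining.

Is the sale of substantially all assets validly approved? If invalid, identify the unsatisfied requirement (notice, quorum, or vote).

Valid — all requirements satisfied.

Notice: 22 days given; 21 required. Satisfied.
Quorum: 40% of 1,823 = 729.20, rounded up to 730; 844 present. Satisfied.
Vote: requires a majority of the votes cast (844 − 22 abstaining = 822); a majority of 822 is 412, so 412 needed; 413 in favor. Satisfied.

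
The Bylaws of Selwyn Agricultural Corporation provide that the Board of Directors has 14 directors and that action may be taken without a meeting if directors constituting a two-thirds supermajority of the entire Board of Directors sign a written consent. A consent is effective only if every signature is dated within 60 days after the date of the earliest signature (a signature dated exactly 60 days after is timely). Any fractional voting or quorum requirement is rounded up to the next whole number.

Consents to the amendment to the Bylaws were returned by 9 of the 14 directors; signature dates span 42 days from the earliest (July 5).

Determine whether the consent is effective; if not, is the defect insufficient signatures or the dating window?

Signatures required: a two-thirds supermajority of 14 — 2/3 of 14 = 9.33, rounded up to 10, so 10 needed; 9 signed. Insufficient.
Dating window: the latest signature is 42 days after the earliest; the limit is 60 days. Within the window.

Not effective — insufficient signatures.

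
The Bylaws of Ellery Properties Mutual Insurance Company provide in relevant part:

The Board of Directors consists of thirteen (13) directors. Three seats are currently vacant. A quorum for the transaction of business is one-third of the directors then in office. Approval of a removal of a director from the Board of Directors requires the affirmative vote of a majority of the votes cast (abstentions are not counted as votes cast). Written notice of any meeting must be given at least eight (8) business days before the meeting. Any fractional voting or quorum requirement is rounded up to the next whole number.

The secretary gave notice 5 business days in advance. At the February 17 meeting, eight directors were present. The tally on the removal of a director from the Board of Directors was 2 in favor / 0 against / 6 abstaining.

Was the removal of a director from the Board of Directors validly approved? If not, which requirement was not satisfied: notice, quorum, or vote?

Invalid — notice requirement not satisfied.

Notice: 5 business days given; 8 required (5 < 8). Not satisfied.
Quorum: 8 present; quorum is 4. Satisfied.
Vote: the removal of a director from the Board of Directors requires a majority of the votes cast (8 present − 6 abstaining = 2). A majority of 2 is 2, so 2 affirmative votes are needed; 2 voted in favor. Satisfied.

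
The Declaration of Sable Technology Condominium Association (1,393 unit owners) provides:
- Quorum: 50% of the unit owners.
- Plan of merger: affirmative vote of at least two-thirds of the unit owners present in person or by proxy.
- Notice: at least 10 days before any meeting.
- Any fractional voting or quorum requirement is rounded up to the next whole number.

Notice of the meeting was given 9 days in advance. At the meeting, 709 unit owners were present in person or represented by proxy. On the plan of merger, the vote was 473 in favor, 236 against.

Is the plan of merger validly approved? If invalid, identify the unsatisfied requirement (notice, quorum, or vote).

Invalid — notice requirement not satisfied.

Notice: 9 days given; 10 required. Not satisfied.
Quorum: 50% of 1,393 = 696.50, rounded up to 697; 709 present. Satisfied.
Vote: requires two-thirds of those present (709); 2/3 of 709 = 472.67, rounded up to 473, so 473 needed; 473 in favor. Satisfied.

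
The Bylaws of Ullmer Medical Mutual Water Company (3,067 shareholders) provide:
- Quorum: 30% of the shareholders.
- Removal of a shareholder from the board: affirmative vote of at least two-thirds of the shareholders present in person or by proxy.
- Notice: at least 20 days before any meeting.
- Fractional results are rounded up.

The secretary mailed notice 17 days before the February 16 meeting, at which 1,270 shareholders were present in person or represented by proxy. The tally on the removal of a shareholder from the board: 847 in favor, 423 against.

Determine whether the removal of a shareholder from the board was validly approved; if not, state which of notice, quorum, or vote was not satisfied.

Notice: 17 days given; 20 required. Not satisfied.
Quorum: 30% of 3,067 = 920.10, rounded up to 921; 1,270 present. Satisfied.
Vote: requires two-thirds of those present (1,270); 2/3 of 1270 = 846.67, rounded up to 847, so 847 needed; 847 in favor. Satisfied.

Invalid — notice requirement not satisfied.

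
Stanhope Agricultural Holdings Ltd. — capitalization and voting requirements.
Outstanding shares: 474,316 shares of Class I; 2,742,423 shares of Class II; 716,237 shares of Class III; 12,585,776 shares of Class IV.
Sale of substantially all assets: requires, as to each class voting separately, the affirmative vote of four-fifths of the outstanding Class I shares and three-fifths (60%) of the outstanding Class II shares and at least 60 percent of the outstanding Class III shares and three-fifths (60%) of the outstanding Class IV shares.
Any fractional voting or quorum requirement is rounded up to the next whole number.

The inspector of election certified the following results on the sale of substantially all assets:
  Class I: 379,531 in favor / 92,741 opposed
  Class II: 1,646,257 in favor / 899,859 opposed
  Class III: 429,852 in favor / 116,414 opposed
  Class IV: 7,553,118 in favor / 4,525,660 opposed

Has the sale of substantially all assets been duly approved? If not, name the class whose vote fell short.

Approved — every class gave the required vote.

Class I: 4/5 of 474316 = 379452.80, rounded up to 379453; 379,453 required, 379,531 in favor — approved.
Class II: 3/5 of 2742423 = 1645453.80, rounded up to 1645454; 1,645,454 required, 1,646,257 in favor — approved.
Class III: 3/5 of 716237 = 429742.20, rounded up to 429743; 429,743 required, 429,852 in favor — approved.
Class IV: 3/5 of 12585776 = 7551465.60, rounded up to 7551466; 7,551,466 required, 7,553,118 in favor — approved.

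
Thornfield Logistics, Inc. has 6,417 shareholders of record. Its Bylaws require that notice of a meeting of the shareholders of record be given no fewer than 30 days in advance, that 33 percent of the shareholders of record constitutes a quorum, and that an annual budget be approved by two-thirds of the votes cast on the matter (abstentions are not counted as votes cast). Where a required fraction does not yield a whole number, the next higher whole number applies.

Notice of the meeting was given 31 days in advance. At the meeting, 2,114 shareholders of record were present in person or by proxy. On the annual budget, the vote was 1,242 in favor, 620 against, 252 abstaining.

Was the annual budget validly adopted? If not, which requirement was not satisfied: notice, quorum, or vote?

Invalid — quorum requirement not satisfied.

Notice: 31 days given; 30 required. Satisfied.
Quorum: 33% of 6,417 = 2,117.61, rounded up to 2,118; 2,114 present. Not satisfied.
Vote: requires two-thirds of the votes cast (2,114 − 252 abstaining = 1,862); 2/3 of 1862 = 1241.33, rounded up to 1242, so 1,242 needed; 1,242 in favor. Satisfied.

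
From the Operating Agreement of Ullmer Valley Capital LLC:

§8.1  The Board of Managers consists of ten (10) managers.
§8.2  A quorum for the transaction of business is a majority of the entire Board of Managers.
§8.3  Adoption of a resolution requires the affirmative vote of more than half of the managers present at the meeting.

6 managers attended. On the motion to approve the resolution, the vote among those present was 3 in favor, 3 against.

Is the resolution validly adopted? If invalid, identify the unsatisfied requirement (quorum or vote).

Invalid — vote requirement not satisfied.

Quorum: 6 present; quorum is 6. Satisfied.
Vote: the resolution requires a majority of the managers present (6). A majority of 6 is 4, so 4 affirmative votes are needed; 3 voted in favor. Not satisfied.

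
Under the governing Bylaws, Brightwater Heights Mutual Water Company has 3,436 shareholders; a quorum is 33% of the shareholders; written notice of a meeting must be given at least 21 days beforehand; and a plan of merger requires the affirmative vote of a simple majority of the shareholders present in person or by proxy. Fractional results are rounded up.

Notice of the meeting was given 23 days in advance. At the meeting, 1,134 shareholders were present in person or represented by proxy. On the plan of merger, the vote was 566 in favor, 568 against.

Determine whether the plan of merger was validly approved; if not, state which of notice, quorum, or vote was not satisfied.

Invalid — vote requirement not satisfied.

Notice: 23 days given; 21 required. Satisfied.
Quorum: 33% of 3,436 = 1,133.88, rounded up to 1,134; 1,134 present. Satisfied.
Vote: requires a majority of those present (1,134); a majority of 1134 is 568, so 568 needed; 566 in favor. Not satisfied.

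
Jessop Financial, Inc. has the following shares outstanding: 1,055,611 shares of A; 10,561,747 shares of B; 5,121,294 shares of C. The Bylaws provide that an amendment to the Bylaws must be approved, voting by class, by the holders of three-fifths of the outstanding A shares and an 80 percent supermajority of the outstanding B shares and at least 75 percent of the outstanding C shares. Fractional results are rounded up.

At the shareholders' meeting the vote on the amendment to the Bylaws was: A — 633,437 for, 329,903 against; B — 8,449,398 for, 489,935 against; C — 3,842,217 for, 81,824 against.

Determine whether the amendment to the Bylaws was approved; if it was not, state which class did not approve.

A: 3/5 of 1055611 = 633366.60, rounded up to 633367; 633,367 required, 633,437 in favor — approved.
B: 4/5 of 10561747 = 8449397.60, rounded up to 8449398; 8,449,398 required, 8,449,398 in favor — approved.
C: 3/4 of 5121294 = 3840970.50, rounded up to 3840971; 3,840,971 required, 3,842,217 in favor — approved.

Approved — every class gave the required vote.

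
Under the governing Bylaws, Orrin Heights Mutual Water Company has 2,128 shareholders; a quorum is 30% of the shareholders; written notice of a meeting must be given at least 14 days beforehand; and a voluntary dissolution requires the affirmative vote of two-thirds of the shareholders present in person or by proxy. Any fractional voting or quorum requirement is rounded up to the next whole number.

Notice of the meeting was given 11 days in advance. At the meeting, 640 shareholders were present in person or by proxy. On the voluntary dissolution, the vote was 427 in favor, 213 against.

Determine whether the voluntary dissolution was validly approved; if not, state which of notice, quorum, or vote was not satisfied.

Invalid — notice requirement not satisfied.

Notice: 11 days given; 14 required. Not satisfied.
Quorum: 30% of 2,128 = 638.40, rounded up to 639; 640 present. Satisfied.
Vote: requires two-thirds of those present (640); 2/3 of 640 = 426.67, rounded up to 427, so 427 needed; 427 in favor. Satisfied.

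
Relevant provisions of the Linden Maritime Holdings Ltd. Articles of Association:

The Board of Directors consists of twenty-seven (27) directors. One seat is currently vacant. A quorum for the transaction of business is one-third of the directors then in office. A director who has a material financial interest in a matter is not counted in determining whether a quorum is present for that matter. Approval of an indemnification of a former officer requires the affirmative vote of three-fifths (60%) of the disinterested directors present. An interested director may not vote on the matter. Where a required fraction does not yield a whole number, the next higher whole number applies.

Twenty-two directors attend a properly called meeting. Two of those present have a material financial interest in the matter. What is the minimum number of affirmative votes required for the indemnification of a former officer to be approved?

The indemnification of a former officer requires three-fifths of the disinterested directors present (22 − 2 = 20).
3/5 of 20 = 12.

12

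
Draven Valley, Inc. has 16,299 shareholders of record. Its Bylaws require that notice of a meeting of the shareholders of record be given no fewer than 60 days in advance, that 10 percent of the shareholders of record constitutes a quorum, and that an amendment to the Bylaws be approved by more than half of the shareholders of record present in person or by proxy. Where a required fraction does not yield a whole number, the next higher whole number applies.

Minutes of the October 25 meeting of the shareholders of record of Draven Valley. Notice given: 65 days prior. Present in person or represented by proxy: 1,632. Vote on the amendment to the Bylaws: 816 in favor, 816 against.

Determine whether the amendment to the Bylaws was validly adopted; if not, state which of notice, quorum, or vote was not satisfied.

Notice: 65 days given; 60 required. Satisfied.
Quorum: 10% of 16,299 = 1,629.90, rounded up to 1,630; 1,632 present. Satisfied.
Vote: requires a majority of those present (1,632); a majority of 1632 is 817, so 817 needed; 816 in favor. Not satisfied.

Invalid — vote requirement not satisfied.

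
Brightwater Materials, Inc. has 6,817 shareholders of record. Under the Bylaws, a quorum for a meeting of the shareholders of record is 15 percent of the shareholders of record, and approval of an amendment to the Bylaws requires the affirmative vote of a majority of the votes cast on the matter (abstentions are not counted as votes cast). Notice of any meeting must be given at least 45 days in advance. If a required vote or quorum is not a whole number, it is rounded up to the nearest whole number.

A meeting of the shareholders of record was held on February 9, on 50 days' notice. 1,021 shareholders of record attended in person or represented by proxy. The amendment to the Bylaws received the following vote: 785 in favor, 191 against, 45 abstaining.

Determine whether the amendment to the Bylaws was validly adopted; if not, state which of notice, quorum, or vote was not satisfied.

Notice: 50 days given; 45 required. Satisfied.
Quorum: 15% of 6,817 = 1,022.55, rounded up to 1,023; 1,021 present. Not satisfied.
Vote: requires a majority of the votes cast (1,021 − 45 abstaining = 976); a majority of 976 is 489, so 489 needed; 785 in favor. Satisfied.

Invalid — quorum requirement not satisfied.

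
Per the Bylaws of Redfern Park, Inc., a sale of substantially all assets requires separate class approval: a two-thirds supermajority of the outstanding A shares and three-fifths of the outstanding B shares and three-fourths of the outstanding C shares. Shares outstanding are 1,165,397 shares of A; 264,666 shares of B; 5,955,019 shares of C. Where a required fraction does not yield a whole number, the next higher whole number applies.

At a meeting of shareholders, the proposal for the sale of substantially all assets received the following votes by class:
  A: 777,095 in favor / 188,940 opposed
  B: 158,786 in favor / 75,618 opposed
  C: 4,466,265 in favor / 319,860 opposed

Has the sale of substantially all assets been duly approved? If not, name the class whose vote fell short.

Not approved — the B shares did not give the required vote.

A: 2/3 of 1165397 = 776931.33, rounded up to 776932; 776,932 required, 777,095 in favor — approved.
B: 3/5 of 264666 = 158799.60, rounded up to 158800; 158,800 required, 158,786 in favor — not approved.
C: 3/4 of 5955019 = 4466264.25, rounded up to 4466265; 4,466,265 required, 4,466,265 in favor — approved.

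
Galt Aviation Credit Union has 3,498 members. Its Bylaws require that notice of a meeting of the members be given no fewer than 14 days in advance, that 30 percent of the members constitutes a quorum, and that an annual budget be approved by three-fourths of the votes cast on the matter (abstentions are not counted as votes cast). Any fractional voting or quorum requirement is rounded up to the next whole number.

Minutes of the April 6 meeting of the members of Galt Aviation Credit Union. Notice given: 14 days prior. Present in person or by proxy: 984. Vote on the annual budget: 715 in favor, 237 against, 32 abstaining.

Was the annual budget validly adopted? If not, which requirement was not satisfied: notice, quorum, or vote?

Notice: 14 days given; 14 required. Satisfied.
Quorum: 30% of 3,498 = 1,049.40, rounded up to 1,050; 984 present. Not satisfied.
Vote: requires three-fourths of the votes cast (984 − 32 abstaining = 952); 3/4 of 952 = 714, so 714 needed; 715 in favor. Satisfied.

Invalid — quorum requirement not satisfied.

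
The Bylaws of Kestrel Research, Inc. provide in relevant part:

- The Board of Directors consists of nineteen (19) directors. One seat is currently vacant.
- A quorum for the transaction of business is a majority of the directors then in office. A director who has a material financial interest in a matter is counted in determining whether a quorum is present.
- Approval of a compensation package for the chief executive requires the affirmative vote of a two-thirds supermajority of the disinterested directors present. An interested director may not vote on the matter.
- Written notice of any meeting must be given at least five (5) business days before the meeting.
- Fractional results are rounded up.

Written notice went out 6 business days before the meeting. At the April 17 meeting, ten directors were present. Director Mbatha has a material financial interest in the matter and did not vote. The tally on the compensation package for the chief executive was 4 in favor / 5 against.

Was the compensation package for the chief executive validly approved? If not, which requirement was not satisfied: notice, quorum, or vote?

Invalid — vote requirement not satisfied.

Notice: 6 business days given; 5 required (6 ≥ 5). Satisfied.
Quorum: 10 present (interested directors count toward quorum); quorum is 10. Satisfied.
Vote: the compensation package for the chief executive requires two-thirds of the disinterested directors present (10 − 1 = 9). 2/3 of 9 = 6, so 6 affirmative votes are needed; 4 voted in favor. Not satisfied.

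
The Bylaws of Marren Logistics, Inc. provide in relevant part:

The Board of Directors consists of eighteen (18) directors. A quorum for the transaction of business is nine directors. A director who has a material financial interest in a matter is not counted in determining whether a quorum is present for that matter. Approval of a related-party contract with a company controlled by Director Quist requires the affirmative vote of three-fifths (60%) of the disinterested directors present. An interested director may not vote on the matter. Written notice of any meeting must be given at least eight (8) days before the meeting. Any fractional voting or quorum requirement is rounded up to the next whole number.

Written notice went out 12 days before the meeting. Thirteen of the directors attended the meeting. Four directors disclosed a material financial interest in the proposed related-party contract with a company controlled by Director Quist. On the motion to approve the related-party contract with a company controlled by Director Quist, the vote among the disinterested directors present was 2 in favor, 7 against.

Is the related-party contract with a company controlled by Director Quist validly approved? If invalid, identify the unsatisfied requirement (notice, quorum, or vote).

Invalid — vote requirement not satisfied.

Notice: 12 days given; 8 required (12 ≥ 8). Satisfied.
Quorum: 13 present, but the 4 interested directors do not count, leaving 9. Quorum is 9. Satisfied.
Vote: the related-party contract with a company controlled by Director Quist requires three-fifths of the disinterested directors present (13 − 4 = 9). 3/5 of 9 = 5.40, rounded up to 6, so 6 affirmative votes are needed; 2 voted in favor. Not satisfied.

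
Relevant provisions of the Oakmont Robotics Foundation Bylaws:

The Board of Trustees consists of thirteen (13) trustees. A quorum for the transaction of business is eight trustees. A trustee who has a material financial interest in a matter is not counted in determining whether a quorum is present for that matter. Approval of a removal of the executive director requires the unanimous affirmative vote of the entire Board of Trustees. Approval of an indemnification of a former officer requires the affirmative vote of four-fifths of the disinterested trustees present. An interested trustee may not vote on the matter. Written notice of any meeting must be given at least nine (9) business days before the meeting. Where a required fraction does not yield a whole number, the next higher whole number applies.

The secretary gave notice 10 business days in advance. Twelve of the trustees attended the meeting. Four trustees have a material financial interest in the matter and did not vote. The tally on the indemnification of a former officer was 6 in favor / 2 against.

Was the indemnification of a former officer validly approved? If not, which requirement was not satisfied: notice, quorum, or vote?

Invalid — vote requirement not satisfied.

Notice: 10 business days given; 9 required (10 ≥ 9). Satisfied.
Quorum: 12 present, but the 4 interested trustees do not count, leaving 8. Quorum is 8. Satisfied.
Vote: the indemnification of a former officer requires four-fifths of the disinterested trustees present (12 − 4 = 8). 4/5 of 8 = 6.40, rounded up to 7, so 7 affirmative votes are needed; 6 voted in favor. Not satisfied.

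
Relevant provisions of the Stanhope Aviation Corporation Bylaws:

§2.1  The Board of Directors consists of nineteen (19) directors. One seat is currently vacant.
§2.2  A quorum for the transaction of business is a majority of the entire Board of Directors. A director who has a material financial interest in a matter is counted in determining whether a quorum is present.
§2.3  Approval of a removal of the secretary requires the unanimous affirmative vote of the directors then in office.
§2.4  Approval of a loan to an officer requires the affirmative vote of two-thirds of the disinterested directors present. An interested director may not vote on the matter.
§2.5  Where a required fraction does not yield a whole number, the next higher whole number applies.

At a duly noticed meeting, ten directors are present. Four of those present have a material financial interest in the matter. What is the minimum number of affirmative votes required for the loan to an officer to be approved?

4

The loan to an officer requires two-thirds of the disinterested directors present (10 − 4 = 6).
2/3 of 6 = 4.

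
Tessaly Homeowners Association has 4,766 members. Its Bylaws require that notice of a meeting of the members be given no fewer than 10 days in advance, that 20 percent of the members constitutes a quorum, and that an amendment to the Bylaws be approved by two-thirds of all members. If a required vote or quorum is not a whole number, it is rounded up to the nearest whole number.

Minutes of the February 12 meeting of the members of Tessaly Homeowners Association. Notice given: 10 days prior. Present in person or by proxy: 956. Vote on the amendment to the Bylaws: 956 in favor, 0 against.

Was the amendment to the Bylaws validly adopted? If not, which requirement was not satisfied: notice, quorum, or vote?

Notice: 10 days given; 10 required. Satisfied.
Quorum: 20% of 4,766 = 953.20, rounded up to 954; 956 present. Satisfied.
Vote: requires two-thirds of all members (4,766); 2/3 of 4766 = 3177.33, rounded up to 3178, so 3,178 needed; 956 in favor. Not satisfied.

Invalid — vote requirement not satisfied.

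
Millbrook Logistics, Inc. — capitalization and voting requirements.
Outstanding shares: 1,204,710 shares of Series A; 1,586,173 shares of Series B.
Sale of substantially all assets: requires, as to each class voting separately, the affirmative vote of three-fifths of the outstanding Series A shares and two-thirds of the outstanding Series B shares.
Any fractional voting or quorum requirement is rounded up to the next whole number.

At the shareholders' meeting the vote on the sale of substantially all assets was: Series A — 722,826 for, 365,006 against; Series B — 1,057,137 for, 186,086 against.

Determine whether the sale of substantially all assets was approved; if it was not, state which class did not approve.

Series A: 3/5 of 1204710 = 722826; 722,826 required, 722,826 in favor — approved.
Series B: 2/3 of 1586173 = 1057448.67, rounded up to 1057449; 1,057,449 required, 1,057,137 in favor — not approved.

Not approved — the Series B shares did not give the required vote.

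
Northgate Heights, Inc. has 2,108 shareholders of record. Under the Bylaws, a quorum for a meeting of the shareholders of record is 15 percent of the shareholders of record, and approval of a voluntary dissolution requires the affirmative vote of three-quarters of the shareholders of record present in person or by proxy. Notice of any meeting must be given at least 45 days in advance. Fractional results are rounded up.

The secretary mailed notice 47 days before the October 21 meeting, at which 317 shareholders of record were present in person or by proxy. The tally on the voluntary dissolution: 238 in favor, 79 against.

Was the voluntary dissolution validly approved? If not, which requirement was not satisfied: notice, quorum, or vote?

Valid — all requirements satisfied.

Notice: 47 days given; 45 required. Satisfied.
Quorum: 15% of 2,108 = 316.20, rounded up to 317; 317 present. Satisfied.
Vote: requires three-fourths of those present (317); 3/4 of 317 = 237.75, rounded up to 238, so 238 needed; 238 in favor. Satisfied.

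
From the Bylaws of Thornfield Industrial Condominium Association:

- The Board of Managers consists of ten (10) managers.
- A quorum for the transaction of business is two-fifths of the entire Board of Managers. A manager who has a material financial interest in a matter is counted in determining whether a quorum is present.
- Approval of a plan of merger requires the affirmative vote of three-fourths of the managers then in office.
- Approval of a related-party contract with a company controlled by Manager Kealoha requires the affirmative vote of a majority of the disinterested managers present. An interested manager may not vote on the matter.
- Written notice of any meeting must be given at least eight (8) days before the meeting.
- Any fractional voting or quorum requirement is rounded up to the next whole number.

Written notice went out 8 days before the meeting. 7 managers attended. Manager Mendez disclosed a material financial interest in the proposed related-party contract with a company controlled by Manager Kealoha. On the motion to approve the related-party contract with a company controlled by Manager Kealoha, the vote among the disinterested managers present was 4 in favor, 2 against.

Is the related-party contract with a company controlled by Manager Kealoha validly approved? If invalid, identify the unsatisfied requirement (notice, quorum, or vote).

Notice: 8 days given; 8 required (8 ≥ 8). Satisfied.
Quorum: 7 present (interested managers count toward quorum); quorum is 4. Satisfied.
Vote: the related-party contract with a company controlled by Manager Kealoha requires a majority of the disinterested managers present (7 − 1 = 6). A majority of 6 is 4, so 4 affirmative votes are needed; 4 voted in favor. Satisfied.

Valid — all requirements satisfied.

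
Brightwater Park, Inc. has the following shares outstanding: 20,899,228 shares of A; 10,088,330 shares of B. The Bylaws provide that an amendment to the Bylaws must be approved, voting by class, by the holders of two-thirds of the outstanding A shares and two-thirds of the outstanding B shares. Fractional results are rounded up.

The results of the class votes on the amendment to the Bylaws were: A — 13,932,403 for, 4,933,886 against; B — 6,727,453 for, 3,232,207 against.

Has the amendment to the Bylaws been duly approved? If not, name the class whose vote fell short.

A: 2/3 of 20899228 = 13932818.67, rounded up to 13932819; 13,932,819 required, 13,932,403 in favor — not approved.
B: 2/3 of 10088330 = 6725553.33, rounded up to 6725554; 6,725,554 required, 6,727,453 in favor — approved.

Not approved — the A shares did not give the required vote.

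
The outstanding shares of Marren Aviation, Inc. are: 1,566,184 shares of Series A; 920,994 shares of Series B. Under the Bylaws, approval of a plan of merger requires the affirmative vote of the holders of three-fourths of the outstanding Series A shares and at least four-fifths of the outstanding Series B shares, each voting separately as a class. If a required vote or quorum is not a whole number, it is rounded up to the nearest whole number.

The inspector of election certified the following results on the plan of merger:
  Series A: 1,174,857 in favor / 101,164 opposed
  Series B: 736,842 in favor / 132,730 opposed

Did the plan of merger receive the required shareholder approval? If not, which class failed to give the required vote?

Approved — every class gave the required vote.

Series A: 3/4 of 1566184 = 1174638; 1,174,638 required, 1,174,857 in favor — approved.
Series B: 4/5 of 920994 = 736795.20, rounded up to 736796; 736,796 required, 736,842 in favor — approved.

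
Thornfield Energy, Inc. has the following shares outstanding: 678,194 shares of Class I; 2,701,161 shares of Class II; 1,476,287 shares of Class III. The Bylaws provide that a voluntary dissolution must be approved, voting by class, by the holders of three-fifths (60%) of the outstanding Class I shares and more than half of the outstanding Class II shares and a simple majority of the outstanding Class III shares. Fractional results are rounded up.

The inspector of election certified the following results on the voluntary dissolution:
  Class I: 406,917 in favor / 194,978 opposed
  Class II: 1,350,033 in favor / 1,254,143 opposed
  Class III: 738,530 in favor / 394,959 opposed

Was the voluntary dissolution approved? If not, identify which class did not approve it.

Not approved — the Class II shares did not give the required vote.

Class I: 3/5 of 678194 = 406916.40, rounded up to 406917; 406,917 required, 406,917 in favor — approved.
Class II: a majority of 2701161 is 1350581; 1,350,581 required, 1,350,033 in favor — not approved.
Class III: a majority of 1476287 is 738144; 738,144 required, 738,530 in favor — approved.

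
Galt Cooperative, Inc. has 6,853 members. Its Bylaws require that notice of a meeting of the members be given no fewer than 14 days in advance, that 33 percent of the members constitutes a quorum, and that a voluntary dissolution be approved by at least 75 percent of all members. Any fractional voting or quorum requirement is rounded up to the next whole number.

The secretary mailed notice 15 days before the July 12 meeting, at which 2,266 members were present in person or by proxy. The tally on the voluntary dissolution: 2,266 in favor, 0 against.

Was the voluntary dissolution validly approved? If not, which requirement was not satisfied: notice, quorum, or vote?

Notice: 15 days given; 14 required. Satisfied.
Quorum: 33% of 6,853 = 2,261.49, rounded up to 2,262; 2,266 present. Satisfied.
Vote: requires three-fourths of all members (6,853); 3/4 of 6853 = 5139.75, rounded up to 5140, so 5,140 needed; 2,266 in favor. Not satisfied.

Invalid — vote requirement not satisfied.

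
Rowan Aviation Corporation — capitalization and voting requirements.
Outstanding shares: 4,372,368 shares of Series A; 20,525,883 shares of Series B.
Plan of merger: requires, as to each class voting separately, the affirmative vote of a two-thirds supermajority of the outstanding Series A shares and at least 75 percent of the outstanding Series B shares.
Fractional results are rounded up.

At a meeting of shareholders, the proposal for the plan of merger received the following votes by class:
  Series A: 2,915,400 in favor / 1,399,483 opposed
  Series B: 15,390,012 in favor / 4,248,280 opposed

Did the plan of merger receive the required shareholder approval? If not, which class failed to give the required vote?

Series A: 2/3 of 4372368 = 2914912; 2,914,912 required, 2,915,400 in favor — approved.
Series B: 3/4 of 20525883 = 15394412.25, rounded up to 15394413; 15,394,413 required, 15,390,012 in favor — not approved.

Not approved — the Series B shares did not give the required vote.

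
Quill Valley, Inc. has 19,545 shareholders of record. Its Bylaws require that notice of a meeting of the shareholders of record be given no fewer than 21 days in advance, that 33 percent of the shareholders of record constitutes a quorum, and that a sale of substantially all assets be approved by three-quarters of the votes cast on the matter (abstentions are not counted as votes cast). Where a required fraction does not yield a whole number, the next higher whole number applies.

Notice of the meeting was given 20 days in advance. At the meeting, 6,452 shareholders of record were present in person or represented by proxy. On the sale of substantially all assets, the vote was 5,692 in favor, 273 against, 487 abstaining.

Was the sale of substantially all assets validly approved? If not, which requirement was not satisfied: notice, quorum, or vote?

Notice: 20 days given; 21 required. Not satisfied.
Quorum: 33% of 19,545 = 6,449.85, rounded up to 6,450; 6,452 present. Satisfied.
Vote: requires three-fourths of the votes cast (6,452 − 487 abstaining = 5,965); 3/4 of 5965 = 4473.75, rounded up to 4474, so 4,474 needed; 5,692 in favor. Satisfied.

Invalid — notice requirement not satisfied.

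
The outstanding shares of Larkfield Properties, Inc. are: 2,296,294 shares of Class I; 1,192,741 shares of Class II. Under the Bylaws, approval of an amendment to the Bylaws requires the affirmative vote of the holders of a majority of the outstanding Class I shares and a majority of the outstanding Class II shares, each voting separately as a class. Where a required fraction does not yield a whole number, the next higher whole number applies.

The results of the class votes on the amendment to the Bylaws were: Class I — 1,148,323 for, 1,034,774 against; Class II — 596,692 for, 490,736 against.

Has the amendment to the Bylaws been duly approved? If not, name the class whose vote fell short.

Class I: a majority of 2296294 is 1148148; 1,148,148 required, 1,148,323 in favor — approved.
Class II: a majority of 1192741 is 596371; 596,371 required, 596,692 in favor — approved.

Approved — every class gave the required vote.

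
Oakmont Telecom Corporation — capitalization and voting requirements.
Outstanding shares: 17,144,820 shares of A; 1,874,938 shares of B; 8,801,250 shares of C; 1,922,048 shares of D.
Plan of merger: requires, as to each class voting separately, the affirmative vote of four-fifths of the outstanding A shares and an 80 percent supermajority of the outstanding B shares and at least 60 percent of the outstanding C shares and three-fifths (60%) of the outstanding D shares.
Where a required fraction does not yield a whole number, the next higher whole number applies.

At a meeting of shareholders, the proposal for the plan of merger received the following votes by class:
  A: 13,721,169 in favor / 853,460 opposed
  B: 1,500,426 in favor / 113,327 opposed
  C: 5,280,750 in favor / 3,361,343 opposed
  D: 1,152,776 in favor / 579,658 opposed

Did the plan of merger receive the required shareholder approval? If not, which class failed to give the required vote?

A: 4/5 of 17144820 = 13715856; 13,715,856 required, 13,721,169 in favor — approved.
B: 4/5 of 1874938 = 1499950.40, rounded up to 1499951; 1,499,951 required, 1,500,426 in favor — approved.
C: 3/5 of 8801250 = 5280750; 5,280,750 required, 5,280,750 in favor — approved.
D: 3/5 of 1922048 = 1153228.80, rounded up to 1153229; 1,153,229 required, 1,152,776 in favor — not approved.

Not approved — the D shares did not give the required vote.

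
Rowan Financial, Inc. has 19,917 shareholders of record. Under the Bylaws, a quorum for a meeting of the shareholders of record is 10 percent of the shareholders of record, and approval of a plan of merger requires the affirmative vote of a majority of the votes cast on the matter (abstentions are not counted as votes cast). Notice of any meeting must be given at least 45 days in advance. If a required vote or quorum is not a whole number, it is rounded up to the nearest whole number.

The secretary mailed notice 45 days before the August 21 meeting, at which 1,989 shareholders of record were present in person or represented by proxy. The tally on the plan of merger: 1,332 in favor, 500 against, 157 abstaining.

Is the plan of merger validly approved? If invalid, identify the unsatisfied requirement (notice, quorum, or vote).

Notice: 45 days given; 45 required. Satisfied.
Quorum: 10% of 19,917 = 1,991.70, rounded up to 1,992; 1,989 present. Not satisfied.
Vote: requires a majority of the votes cast (1,989 − 157 abstaining = 1,832); a majority of 1832 is 917, so 917 needed; 1,332 in favor. Satisfied.

Invalid — quorum requirement not satisfied.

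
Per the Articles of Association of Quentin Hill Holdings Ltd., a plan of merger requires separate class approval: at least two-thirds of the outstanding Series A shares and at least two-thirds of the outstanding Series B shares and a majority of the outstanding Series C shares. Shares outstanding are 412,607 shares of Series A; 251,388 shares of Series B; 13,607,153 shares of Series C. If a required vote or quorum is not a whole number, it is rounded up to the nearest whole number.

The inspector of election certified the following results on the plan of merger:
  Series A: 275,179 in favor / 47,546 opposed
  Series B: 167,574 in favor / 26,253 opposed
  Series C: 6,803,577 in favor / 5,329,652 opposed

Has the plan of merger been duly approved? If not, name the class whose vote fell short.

Not approved — the Series B shares did not give the required vote.

Series A: 2/3 of 412607 = 275071.33, rounded up to 275072; 275,072 required, 275,179 in favor — approved.
Series B: 2/3 of 251388 = 167592; 167,592 required, 167,574 in favor — not approved.
Series C: a majority of 13607153 is 6803577; 6,803,577 required, 6,803,577 in favor — approved.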